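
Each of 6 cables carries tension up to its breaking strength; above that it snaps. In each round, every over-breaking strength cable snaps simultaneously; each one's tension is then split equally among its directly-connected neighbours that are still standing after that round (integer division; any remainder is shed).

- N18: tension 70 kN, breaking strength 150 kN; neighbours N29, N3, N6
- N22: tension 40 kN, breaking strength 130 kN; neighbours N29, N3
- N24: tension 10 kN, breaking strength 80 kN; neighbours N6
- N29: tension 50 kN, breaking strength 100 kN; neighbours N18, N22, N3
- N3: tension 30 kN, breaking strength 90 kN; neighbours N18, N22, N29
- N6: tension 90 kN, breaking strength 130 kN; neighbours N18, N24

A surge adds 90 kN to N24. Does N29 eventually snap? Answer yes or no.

Round 1 — N24 at 100 > 80. N24 snaps.
  N24 sheds 100 kN to N6: 100 each.
    N6: 90+100 = 190 > 130
Round 2 — N6 snaps.
  N6 sheds 190 kN to N18: 190 each.
    N18: 70+190 = 260 > 150
Round 3 — N18 snaps.
  N18 sheds 260 kN to N29, N3: 130 each.
    N29: 50+130 = 180 > 100
    N3: 30+130 = 160 > 90
Round 4 — N29, N3 snap.
  N29 sheds 180 kN to N22: 180 each.
    N22: 40+180 = 220 > 130
  N3 sheds 160 kN to N22: 160 each.
    N22: 220+160 = 380 > 130
Round 5 — N22 snaps.
  N22 sheds 380 kN: no online neighbours, lost.
No further breaks.

yes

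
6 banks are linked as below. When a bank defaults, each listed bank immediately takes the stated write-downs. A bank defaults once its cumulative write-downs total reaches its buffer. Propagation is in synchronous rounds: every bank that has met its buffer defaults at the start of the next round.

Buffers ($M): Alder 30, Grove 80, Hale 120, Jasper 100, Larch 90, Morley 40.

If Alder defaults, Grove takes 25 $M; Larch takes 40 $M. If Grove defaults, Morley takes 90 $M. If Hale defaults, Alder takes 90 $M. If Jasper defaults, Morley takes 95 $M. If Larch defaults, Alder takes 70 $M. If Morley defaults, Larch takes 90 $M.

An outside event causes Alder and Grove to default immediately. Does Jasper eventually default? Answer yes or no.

no

Round 1 — Alder, Grove default (initial).
  Larch: +40 → 40 < 90
  Morley: +90 → 90 ≥ 40
Round 2 — Morley defaults.
  Larch: +90 → 130 ≥ 90
Round 3 — Larch defaults.
No further defaults.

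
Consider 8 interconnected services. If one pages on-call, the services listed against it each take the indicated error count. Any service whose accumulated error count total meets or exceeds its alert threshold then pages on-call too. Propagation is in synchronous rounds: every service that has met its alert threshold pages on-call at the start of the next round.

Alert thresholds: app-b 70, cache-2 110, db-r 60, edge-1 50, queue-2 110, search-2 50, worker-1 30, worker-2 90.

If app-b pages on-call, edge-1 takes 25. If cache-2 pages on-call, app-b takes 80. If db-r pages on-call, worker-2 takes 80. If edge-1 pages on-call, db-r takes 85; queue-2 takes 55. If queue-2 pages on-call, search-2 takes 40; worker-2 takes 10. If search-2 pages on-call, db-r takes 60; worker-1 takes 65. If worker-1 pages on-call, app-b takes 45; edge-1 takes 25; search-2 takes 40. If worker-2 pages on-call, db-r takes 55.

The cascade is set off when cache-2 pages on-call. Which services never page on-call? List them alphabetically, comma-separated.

Round 1 — cache-2 pages on-call (initial).
  app-b: +80 → 80 ≥ 70
Round 2 — app-b pages on-call.
  edge-1: +25 → 25 < 50
No further pages.

db-r, edge-1, queue-2, search-2, worker-1, worker-2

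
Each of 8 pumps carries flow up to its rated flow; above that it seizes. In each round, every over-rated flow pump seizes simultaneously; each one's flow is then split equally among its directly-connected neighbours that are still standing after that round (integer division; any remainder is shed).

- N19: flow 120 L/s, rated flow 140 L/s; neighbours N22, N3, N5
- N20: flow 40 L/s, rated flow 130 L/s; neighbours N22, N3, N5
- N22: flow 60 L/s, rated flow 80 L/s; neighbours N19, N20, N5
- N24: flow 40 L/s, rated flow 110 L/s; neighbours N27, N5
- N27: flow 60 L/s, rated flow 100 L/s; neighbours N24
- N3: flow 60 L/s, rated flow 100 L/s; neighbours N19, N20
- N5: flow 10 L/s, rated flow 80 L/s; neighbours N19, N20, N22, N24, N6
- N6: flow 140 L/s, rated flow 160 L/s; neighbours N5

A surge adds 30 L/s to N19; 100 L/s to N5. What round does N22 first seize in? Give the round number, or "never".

Round 1 — N19 at 150 > 140; N5 at 110 > 80. N19, N5 seize.
  N19 sheds 150 L/s to N22, N3: 75 each.
    N22: 60+75 = 135 > 80
    N3: 60+75 = 135 > 100
  N5 sheds 110 L/s to N20, N22, N24, N6: 27 each (2 lost).
    N20: 40+27 = 67 ≤ 130
    N22: 135+27 = 162 > 80
    N24: 40+27 = 67 ≤ 110
    N6: 140+27 = 167 > 160
Round 2 — N22, N3, N6 seize.
  N22 sheds 162 L/s to N20: 162 each.
    N20: 67+162 = 229 > 130
  N3 sheds 135 L/s to N20: 135 each.
    N20: 229+135 = 364 > 130
  N6 sheds 167 L/s: no online neighbours, lost.
Round 3 — N20 seizes.
  N20 sheds 364 L/s: no online neighbours, lost.
No further seizures.

2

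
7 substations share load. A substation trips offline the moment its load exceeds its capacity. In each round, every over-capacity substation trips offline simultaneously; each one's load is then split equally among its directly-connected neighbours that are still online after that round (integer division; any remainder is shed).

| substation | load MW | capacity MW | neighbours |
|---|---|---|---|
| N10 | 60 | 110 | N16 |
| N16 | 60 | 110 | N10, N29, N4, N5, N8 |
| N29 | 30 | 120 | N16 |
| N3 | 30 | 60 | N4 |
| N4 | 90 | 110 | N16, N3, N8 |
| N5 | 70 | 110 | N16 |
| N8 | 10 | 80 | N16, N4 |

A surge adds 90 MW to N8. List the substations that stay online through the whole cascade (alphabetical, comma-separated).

N29

Round 1 — N8 at 100 > 80. N8 trips offline.
  N8 sheds 100 MW to N16, N4: 50 each.
    N16: 60+50 = 110 ≤ 110
    N4: 90+50 = 140 > 110
Round 2 — N4 trips offline.
  N4 sheds 140 MW to N16, N3: 70 each.
    N16: 110+70 = 180 > 110
    N3: 30+70 = 100 > 60
Round 3 — N16, N3 trip offline.
  N16 sheds 180 MW to N10, N29, N5: 60 each.
    N10: 60+60 = 120 > 110
    N29: 30+60 = 90 ≤ 120
    N5: 70+60 = 130 > 110
  N3 sheds 100 MW: no online neighbours, lost.
Round 4 — N10, N5 trip offline.
  N10 sheds 120 MW: no online neighbours, lost.
  N5 sheds 130 MW: no online neighbours, lost.
No further trips.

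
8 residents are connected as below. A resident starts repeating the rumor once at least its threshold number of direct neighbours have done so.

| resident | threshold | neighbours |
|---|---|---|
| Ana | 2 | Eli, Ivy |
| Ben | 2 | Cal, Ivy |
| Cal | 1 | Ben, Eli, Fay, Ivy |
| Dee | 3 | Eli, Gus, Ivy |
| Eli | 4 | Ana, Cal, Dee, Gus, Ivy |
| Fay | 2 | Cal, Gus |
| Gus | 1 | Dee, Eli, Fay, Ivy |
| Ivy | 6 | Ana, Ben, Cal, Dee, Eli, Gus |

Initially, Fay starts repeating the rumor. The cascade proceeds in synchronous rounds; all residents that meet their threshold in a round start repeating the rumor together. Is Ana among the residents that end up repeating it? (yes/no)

Round 1 — Fay starts repeating the rumor (initial).
Round 2 — checking thresholds:
  Cal: 1 of 4 neighbours ≥ 1, starts repeating the rumor.
  Gus: 1 of 4 neighbours ≥ 1, starts repeating the rumor.
Round 3 — no new spreads; cascade stops.

no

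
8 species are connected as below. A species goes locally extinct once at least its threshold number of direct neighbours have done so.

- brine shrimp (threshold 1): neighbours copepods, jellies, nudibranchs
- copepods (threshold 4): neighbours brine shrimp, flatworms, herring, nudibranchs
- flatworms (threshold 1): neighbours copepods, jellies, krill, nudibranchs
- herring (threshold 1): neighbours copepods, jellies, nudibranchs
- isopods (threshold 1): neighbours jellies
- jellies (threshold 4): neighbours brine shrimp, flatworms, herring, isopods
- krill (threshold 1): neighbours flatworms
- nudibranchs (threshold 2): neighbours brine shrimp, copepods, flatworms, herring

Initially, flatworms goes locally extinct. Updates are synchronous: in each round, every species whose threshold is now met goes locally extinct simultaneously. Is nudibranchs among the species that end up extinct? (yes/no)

no

Round 1 — flatworms goes locally extinct (initial).
Round 2 — checking thresholds:
  copepods: 1 of 4 neighbours < 4, not yet.
  jellies: 1 of 4 neighbours < 4, not yet.
  krill: 1 of 1 neighbours ≥ 1, goes locally extinct.
  nudibranchs: 1 of 4 neighbours < 2, not yet.
Round 3 — no new extinctions; cascade stops.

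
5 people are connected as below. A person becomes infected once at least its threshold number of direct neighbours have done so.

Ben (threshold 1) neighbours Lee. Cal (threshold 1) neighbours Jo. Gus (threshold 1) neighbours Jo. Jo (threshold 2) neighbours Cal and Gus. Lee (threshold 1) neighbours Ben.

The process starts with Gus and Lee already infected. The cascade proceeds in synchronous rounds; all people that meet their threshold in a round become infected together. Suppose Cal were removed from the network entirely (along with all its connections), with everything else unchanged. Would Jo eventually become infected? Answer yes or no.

no

With Cal removed:
Round 1 — Gus, Lee become infected (initial).
Round 2 — checking thresholds:
  Ben: 1 of 1 neighbours ≥ 1, becomes infected.
  Jo: 1 of 1 neighbours < 2, not yet.
Round 3 — no new infections; cascade stops.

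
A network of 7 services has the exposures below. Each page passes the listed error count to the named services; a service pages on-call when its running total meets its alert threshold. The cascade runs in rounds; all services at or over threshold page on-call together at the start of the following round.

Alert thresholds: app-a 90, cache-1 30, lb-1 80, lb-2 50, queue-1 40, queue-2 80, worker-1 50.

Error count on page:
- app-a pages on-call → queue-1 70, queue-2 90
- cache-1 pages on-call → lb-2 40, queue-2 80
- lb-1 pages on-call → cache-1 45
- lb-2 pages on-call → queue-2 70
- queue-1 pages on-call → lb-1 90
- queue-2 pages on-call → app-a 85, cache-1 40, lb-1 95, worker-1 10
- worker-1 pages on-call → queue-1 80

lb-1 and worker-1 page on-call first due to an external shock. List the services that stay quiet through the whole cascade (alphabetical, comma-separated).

app-a, lb-2

Round 1 — lb-1, worker-1 page on-call (initial).
  cache-1: +45 → 45 ≥ 30
  queue-1: +80 → 80 ≥ 40
Round 2 — cache-1, queue-1 page on-call.
  lb-2: +40 → 40 < 50
  queue-2: +80 → 80 ≥ 80
Round 3 — queue-2 pages on-call.
  app-a: +85 → 85 < 90
No further pages.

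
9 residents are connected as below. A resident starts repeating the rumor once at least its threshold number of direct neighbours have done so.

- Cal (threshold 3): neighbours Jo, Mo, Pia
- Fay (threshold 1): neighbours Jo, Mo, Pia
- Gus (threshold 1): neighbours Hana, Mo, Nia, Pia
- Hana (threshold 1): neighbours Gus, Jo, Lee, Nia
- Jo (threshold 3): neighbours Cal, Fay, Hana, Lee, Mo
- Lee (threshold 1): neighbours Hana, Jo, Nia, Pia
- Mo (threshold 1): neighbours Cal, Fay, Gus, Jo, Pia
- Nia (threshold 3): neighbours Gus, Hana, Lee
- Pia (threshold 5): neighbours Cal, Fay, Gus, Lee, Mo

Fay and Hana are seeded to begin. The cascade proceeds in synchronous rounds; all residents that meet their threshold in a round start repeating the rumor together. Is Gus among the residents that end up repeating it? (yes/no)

yes

Round 1 — Fay, Hana start repeating the rumor (initial).
Round 2 — checking thresholds:
  Gus: 1 of 4 neighbours ≥ 1, starts repeating the rumor.
  Jo: 2 of 5 neighbours < 3, holds.
  Lee: 1 of 4 neighbours ≥ 1, starts repeating the rumor.
  Mo: 1 of 5 neighbours ≥ 1, starts repeating the rumor.
  Nia: 1 of 3 neighbours < 3, holds.
  Pia: 1 of 5 neighbours < 5, holds.
Round 3 — checking thresholds:
  Cal: 1 of 3 neighbours < 3, holds.
  Jo: 4 of 5 neighbours ≥ 3, starts repeating the rumor.
  Nia: 3 of 3 neighbours ≥ 3, starts repeating the rumor.
  Pia: 4 of 5 neighbours < 5, holds.
Round 4 — no new spreads; cascade stops.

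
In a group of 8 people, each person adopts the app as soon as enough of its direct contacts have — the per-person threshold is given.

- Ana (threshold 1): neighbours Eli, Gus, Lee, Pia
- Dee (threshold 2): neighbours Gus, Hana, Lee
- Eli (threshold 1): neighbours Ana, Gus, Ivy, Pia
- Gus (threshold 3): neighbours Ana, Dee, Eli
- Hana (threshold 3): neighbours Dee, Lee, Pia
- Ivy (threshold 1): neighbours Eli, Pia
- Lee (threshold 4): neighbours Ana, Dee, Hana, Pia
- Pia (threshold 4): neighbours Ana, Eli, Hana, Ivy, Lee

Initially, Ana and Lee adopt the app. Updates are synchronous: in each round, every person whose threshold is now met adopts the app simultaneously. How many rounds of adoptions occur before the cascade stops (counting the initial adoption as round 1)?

4

Round 1 — Ana, Lee adopt the app (initial).
Round 2 — checking thresholds:
  Dee: 1 of 3 neighbours < 2, below threshold.
  Eli: 1 of 4 neighbours ≥ 1, adopts the app.
  Gus: 1 of 3 neighbours < 3, below threshold.
  Hana: 1 of 3 neighbours < 3, below threshold.
  Pia: 2 of 5 neighbours < 4, below threshold.
Round 3 — checking thresholds:
  Dee: 1 of 3 neighbours < 2, below threshold.
  Gus: 2 of 3 neighbours < 3, below threshold.
  Hana: 1 of 3 neighbours < 3, below threshold.
  Ivy: 1 of 2 neighbours ≥ 1, adopts the app.
  Pia: 3 of 5 neighbours < 4, below threshold.
Round 4 — checking thresholds:
  Dee: 1 of 3 neighbours < 2, below threshold.
  Gus: 2 of 3 neighbours < 3, below threshold.
  Hana: 1 of 3 neighbours < 3, below threshold.
  Pia: 4 of 5 neighbours ≥ 4, adopts the app.
Round 5 — no new adoptions; cascade stops.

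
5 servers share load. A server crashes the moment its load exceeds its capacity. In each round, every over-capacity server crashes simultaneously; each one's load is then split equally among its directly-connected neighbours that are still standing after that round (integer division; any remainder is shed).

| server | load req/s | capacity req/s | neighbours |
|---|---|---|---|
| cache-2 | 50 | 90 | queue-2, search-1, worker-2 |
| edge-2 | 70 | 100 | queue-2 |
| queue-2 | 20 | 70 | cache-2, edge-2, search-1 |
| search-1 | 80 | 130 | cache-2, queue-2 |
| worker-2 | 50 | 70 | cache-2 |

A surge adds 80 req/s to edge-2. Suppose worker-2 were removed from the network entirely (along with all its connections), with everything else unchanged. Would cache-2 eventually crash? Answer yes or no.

With worker-2 removed:
Round 1 — edge-2 at 150 > 100. edge-2 crashes.
  edge-2 sheds 150 req/s to queue-2: 150 each.
    queue-2: 20+150 = 170 > 70
Round 2 — queue-2 crashes.
  queue-2 sheds 170 req/s to cache-2, search-1: 85 each.
    cache-2: 50+85 = 135 > 90
    search-1: 80+85 = 165 > 130
Round 3 — cache-2, search-1 crash.
  cache-2 sheds 135 req/s: no online neighbours, lost.
  search-1 sheds 165 req/s: no online neighbours, lost.
No further crashes.

yes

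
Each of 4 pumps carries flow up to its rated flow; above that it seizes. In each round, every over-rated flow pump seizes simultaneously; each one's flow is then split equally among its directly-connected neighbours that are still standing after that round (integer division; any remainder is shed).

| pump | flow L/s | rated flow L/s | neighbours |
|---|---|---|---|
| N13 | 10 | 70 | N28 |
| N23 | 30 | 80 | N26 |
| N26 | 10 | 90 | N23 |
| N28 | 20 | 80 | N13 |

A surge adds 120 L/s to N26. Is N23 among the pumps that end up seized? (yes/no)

yes

Round 1 — N26 at 130 > 90. N26 seizes.
  N26 sheds 130 L/s to N23: 130 each.
    N23: 30+130 = 160 > 80
Round 2 — N23 seizes.
  N23 sheds 160 L/s: no online neighbours, lost.
No further seizures.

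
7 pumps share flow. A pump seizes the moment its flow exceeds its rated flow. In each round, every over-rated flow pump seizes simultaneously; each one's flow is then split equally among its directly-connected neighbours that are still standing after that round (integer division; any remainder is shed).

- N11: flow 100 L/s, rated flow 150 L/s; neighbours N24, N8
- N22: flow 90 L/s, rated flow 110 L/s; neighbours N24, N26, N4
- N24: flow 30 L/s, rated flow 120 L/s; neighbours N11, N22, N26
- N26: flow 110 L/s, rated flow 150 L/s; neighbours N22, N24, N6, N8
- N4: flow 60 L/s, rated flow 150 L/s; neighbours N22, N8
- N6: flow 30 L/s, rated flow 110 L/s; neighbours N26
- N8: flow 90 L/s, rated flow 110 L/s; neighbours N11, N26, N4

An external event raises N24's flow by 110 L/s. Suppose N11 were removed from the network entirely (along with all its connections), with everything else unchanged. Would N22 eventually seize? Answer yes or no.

With N11 removed:
Round 1 — N24 at 140 > 120. N24 seizes.
  N24 sheds 140 L/s to N22, N26: 70 each.
    N22: 90+70 = 160 > 110
    N26: 110+70 = 180 > 150
Round 2 — N22, N26 seize.
  N22 sheds 160 L/s to N4: 160 each.
    N4: 60+160 = 220 > 150
  N26 sheds 180 L/s to N6, N8: 90 each.
    N6: 30+90 = 120 > 110
    N8: 90+90 = 180 > 110
Round 3 — N4, N6, N8 seize.
  N4 sheds 220 L/s: no online neighbours, lost.
  N6 sheds 120 L/s: no online neighbours, lost.
  N8 sheds 180 L/s: no online neighbours, lost.
No further seizures.

yes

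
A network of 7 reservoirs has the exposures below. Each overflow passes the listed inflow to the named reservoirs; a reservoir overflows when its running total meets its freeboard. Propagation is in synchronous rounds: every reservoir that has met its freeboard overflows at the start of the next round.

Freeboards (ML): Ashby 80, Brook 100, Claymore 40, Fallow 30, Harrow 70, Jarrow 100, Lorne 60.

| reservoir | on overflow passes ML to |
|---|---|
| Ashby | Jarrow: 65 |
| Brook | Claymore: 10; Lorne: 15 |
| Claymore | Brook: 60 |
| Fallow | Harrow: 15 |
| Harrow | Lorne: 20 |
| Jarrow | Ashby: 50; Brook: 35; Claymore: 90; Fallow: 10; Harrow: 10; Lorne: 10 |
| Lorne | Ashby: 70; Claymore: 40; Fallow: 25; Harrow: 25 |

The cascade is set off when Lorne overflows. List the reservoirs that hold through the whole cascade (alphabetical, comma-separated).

Ashby, Brook, Fallow, Harrow, Jarrow

Round 1 — Lorne overflows (initial).
  Ashby: +70 → 70 < 80
  Claymore: +40 → 40 ≥ 40
  Fallow: +25 → 25 < 30
  Harrow: +25 → 25 < 70
Round 2 — Claymore overflows.
  Brook: +60 → 60 < 100
No further overflows.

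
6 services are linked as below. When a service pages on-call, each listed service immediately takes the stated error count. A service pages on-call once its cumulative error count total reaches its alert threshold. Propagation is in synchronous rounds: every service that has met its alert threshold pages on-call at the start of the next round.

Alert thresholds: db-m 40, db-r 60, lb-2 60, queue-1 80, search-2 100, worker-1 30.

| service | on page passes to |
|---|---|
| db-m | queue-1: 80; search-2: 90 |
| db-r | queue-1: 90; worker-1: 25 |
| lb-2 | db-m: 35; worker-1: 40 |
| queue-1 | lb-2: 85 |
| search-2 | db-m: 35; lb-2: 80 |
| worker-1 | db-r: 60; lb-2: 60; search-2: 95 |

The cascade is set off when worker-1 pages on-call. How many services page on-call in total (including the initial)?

Round 1 — worker-1 pages on-call (initial).
  db-r: +60 → 60 ≥ 60
  lb-2: +60 → 60 ≥ 60
  search-2: +95 → 95 < 100
Round 2 — db-r, lb-2 page on-call.
  db-m: +35 → 35 < 40
  queue-1: +90 → 90 ≥ 80
Round 3 — queue-1 pages on-call.
No further pages.

4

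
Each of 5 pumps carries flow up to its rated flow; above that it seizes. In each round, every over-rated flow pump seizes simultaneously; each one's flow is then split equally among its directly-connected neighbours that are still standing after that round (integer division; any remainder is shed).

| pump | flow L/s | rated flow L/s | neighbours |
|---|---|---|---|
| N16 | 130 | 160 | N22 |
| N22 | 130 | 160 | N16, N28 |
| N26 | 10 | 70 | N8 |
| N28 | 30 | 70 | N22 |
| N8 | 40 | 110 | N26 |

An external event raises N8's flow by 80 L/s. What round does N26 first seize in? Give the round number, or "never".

Round 1 — N8 at 120 > 110. N8 seizes.
  N8 sheds 120 L/s to N26: 120 each.
    N26: 10+120 = 130 > 70
Round 2 — N26 seizes.
  N26 sheds 130 L/s: no online neighbours, lost.
No further seizures.

2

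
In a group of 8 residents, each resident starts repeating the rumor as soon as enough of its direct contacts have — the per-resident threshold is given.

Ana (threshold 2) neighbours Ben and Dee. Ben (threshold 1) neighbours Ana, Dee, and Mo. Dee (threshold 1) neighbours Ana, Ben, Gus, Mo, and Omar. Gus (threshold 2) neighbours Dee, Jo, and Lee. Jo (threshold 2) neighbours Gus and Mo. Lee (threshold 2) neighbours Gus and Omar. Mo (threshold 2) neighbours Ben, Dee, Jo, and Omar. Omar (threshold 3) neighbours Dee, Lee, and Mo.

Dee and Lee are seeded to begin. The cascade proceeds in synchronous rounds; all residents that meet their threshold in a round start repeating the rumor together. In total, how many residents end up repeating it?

8

Round 1 — Dee, Lee start repeating the rumor (initial).
Round 2 — checking thresholds:
  Ana: 1 of 2 neighbours < 2, holds.
  Ben: 1 of 3 neighbours ≥ 1, starts repeating the rumor.
  Gus: 2 of 3 neighbours ≥ 2, starts repeating the rumor.
  Mo: 1 of 4 neighbours < 2, holds.
  Omar: 2 of 3 neighbours < 3, holds.
Round 3 — checking thresholds:
  Ana: 2 of 2 neighbours ≥ 2, starts repeating the rumor.
  Jo: 1 of 2 neighbours < 2, holds.
  Mo: 2 of 4 neighbours ≥ 2, starts repeating the rumor.
  Omar: 2 of 3 neighbours < 3, holds.
Round 4 — checking thresholds:
  Jo: 2 of 2 neighbours ≥ 2, starts repeating the rumor.
  Omar: 3 of 3 neighbours ≥ 3, starts repeating the rumor.
Round 5 — no new spreads; cascade stops.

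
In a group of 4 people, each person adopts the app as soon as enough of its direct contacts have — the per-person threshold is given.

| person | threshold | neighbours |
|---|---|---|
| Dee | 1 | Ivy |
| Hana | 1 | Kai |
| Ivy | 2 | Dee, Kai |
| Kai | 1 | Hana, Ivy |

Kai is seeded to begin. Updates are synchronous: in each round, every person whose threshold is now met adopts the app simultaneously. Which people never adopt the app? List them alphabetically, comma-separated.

Dee, Ivy

Round 1 — Kai adopts the app (initial).
Round 2 — checking thresholds:
  Hana: 1 of 1 neighbours ≥ 1, adopts the app.
  Ivy: 1 of 2 neighbours < 2, not yet.
Round 3 — no new adoptions; cascade stops.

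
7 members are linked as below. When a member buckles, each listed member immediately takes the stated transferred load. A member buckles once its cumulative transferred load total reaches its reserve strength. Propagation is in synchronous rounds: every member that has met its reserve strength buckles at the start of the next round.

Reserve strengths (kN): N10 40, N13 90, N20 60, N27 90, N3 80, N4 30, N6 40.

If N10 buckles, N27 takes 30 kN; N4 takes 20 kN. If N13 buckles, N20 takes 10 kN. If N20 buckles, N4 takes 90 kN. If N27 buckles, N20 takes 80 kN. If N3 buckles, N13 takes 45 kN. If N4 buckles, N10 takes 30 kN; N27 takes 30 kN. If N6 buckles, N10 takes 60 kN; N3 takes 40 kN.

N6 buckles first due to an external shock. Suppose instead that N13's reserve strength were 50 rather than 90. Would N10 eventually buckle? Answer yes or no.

yes

With N13's reserve strength at 50:
Round 1 — N6 buckles (initial).
  N10: +60 → 60 ≥ 40
  N3: +40 → 40 < 80
Round 2 — N10 buckles.
  N27: +30 → 30 < 90
  N4: +20 → 20 < 30
No further bucklings.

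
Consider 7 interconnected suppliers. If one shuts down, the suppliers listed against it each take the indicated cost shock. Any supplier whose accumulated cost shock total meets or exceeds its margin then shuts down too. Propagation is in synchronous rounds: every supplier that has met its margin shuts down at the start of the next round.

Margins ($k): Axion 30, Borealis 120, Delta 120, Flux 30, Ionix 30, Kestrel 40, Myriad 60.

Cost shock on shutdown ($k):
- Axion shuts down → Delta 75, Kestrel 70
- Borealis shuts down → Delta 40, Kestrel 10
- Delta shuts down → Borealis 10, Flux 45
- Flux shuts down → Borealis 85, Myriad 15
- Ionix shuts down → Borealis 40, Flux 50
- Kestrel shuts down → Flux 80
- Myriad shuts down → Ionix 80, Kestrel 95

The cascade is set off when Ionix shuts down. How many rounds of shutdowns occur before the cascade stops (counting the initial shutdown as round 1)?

3

Round 1 — Ionix shuts down (initial).
  Borealis: +40 → 40 < 120
  Flux: +50 → 50 ≥ 30
Round 2 — Flux shuts down.
  Borealis: +85 → 125 ≥ 120
  Myriad: +15 → 15 < 60
Round 3 — Borealis shuts down.
  Delta: +40 → 40 < 120
  Kestrel: +10 → 10 < 40
No further shutdowns.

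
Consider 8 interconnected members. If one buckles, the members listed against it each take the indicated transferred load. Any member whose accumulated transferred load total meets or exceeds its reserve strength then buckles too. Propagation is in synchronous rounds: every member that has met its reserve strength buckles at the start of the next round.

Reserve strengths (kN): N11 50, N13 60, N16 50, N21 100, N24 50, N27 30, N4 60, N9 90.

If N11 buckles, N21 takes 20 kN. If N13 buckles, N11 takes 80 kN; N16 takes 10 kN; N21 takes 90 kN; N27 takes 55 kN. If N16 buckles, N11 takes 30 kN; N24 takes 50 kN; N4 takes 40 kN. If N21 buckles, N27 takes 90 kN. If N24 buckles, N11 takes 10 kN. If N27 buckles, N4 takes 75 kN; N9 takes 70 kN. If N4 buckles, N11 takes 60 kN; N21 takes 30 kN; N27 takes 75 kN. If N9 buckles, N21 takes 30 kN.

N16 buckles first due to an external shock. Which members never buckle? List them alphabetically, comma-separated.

Round 1 — N16 buckles (initial).
  N11: +30 → 30 < 50
  N24: +50 → 50 ≥ 50
  N4: +40 → 40 < 60
Round 2 — N24 buckles.
  N11: +10 → 40 < 50
No further bucklings.

N11, N13, N21, N27, N4, N9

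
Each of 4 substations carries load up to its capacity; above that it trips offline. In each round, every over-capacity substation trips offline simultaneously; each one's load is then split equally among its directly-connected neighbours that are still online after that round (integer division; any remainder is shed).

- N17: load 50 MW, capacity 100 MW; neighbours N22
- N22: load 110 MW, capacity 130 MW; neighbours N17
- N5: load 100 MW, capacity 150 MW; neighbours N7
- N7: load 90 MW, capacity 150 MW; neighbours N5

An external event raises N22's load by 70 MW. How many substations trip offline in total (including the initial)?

2

Round 1 — N22 at 180 > 130. N22 trips offline.
  N22 sheds 180 MW to N17: 180 each.
    N17: 50+180 = 230 > 100
Round 2 — N17 trips offline.
  N17 sheds 230 MW: no online neighbours, lost.
No further trips.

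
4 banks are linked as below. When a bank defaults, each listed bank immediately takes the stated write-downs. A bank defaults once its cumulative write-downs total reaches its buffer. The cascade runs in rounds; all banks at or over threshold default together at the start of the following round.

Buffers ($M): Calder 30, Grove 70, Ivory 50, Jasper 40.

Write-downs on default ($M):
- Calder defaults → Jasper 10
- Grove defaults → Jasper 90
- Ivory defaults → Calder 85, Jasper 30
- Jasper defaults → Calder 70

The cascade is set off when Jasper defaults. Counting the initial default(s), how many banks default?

2

Round 1 — Jasper defaults (initial).
  Calder: +70 → 70 ≥ 30
Round 2 — Calder defaults.
No further defaults.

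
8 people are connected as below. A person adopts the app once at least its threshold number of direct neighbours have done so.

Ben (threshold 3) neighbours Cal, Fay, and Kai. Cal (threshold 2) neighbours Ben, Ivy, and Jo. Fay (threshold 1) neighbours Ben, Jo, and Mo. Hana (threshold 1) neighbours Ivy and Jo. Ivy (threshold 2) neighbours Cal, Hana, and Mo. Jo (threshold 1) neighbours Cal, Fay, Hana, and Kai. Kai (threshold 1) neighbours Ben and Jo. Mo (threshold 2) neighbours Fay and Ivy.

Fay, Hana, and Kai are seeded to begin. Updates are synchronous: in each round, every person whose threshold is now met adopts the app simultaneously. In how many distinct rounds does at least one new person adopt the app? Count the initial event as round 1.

2

Round 1 — Fay, Hana, Kai adopt the app (initial).
Round 2 — checking thresholds:
  Ben: 2 of 3 neighbours < 3, holds.
  Ivy: 1 of 3 neighbours < 2, holds.
  Jo: 3 of 4 neighbours ≥ 1, adopts the app.
  Mo: 1 of 2 neighbours < 2, holds.
Round 3 — no new adoptions; cascade stops.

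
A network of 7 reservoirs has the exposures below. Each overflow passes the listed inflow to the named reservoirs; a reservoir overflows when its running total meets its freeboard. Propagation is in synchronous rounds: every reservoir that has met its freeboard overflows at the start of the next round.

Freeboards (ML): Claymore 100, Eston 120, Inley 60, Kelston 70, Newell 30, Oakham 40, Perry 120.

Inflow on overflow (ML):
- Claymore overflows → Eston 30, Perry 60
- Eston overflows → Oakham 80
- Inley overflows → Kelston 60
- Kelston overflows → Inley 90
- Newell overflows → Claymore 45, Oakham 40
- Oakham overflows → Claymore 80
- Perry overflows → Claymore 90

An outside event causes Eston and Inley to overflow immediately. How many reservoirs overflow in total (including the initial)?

Round 1 — Eston, Inley overflow (initial).
  Kelston: +60 → 60 < 70
  Oakham: +80 → 80 ≥ 40
Round 2 — Oakham overflows.
  Claymore: +80 → 80 < 100
No further overflows.

3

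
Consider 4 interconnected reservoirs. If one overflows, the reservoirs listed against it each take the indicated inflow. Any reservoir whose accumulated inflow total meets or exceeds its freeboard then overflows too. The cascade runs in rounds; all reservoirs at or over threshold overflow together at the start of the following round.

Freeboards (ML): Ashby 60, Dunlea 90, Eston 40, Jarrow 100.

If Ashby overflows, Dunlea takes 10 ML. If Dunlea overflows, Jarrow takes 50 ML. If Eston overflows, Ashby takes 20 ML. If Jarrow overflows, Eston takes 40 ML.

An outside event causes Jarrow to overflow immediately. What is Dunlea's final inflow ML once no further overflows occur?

0

Round 1 — Jarrow overflows (initial).
  Eston: +40 → 40 ≥ 40
Round 2 — Eston overflows.
  Ashby: +20 → 20 < 60
No further overflows.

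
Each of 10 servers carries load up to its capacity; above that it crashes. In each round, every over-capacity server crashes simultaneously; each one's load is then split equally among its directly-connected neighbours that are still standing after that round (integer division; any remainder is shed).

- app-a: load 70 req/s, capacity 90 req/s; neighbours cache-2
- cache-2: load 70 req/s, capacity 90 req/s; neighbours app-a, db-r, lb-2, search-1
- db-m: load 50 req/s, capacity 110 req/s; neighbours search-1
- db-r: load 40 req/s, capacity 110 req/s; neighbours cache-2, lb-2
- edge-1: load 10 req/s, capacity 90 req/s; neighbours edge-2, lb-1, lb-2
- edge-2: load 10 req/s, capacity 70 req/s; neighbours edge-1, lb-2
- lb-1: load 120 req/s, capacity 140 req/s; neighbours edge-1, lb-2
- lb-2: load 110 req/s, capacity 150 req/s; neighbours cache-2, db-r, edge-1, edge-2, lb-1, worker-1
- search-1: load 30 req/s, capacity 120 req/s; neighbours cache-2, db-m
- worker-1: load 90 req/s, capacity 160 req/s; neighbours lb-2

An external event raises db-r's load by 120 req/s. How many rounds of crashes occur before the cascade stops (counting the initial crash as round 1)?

Round 1 — db-r at 160 > 110. db-r crashes.
  db-r sheds 160 req/s to cache-2, lb-2: 80 each.
    cache-2: 70+80 = 150 > 90
    lb-2: 110+80 = 190 > 150
Round 2 — cache-2, lb-2 crash.
  cache-2 sheds 150 req/s to app-a, search-1: 75 each.
    app-a: 70+75 = 145 > 90
    search-1: 30+75 = 105 ≤ 120
  lb-2 sheds 190 req/s to edge-1, edge-2, lb-1, worker-1: 47 each (2 lost).
    edge-1: 10+47 = 57 ≤ 90
    edge-2: 10+47 = 57 ≤ 70
    lb-1: 120+47 = 167 > 140
    worker-1: 90+47 = 137 ≤ 160
Round 3 — app-a, lb-1 crash.
  app-a sheds 145 req/s: no online neighbours, lost.
  lb-1 sheds 167 req/s to edge-1: 167 each.
    edge-1: 57+167 = 224 > 90
Round 4 — edge-1 crashes.
  edge-1 sheds 224 req/s to edge-2: 224 each.
    edge-2: 57+224 = 281 > 70
Round 5 — edge-2 crashes.
  edge-2 sheds 281 req/s: no online neighbours, lost.
No further crashes.

5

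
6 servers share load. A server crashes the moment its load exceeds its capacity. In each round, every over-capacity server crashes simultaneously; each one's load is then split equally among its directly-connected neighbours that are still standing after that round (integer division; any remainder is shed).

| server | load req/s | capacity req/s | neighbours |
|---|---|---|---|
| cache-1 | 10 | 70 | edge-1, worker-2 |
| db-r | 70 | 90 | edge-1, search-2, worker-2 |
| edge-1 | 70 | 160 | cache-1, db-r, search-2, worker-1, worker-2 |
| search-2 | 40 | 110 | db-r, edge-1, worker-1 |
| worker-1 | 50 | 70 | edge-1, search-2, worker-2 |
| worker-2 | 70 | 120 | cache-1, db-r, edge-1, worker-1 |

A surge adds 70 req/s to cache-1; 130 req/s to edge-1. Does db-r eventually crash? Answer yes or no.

Round 1 — cache-1 at 80 > 70; edge-1 at 200 > 160. cache-1, edge-1 crash.
  cache-1 sheds 80 req/s to worker-2: 80 each.
    worker-2: 70+80 = 150 > 120
  edge-1 sheds 200 req/s to db-r, search-2, worker-1, worker-2: 50 each.
    db-r: 70+50 = 120 > 90
    search-2: 40+50 = 90 ≤ 110
    worker-1: 50+50 = 100 > 70
    worker-2: 150+50 = 200 > 120
Round 2 — db-r, worker-1, worker-2 crash.
  db-r sheds 120 req/s to search-2: 120 each.
    search-2: 90+120 = 210 > 110
  worker-1 sheds 100 req/s to search-2: 100 each.
    search-2: 210+100 = 310 > 110
  worker-2 sheds 200 req/s: no online neighbours, lost.
Round 3 — search-2 crashes.
  search-2 sheds 310 req/s: no online neighbours, lost.
No further crashes.

yes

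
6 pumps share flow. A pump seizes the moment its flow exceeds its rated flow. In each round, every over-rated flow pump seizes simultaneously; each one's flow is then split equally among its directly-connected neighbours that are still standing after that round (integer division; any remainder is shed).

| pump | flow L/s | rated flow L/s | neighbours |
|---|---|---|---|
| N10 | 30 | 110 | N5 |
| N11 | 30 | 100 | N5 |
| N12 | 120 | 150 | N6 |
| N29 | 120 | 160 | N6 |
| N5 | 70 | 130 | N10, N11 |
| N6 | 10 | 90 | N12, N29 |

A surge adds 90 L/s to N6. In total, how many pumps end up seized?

3

Round 1 — N6 at 100 > 90. N6 seizes.
  N6 sheds 100 L/s to N12, N29: 50 each.
    N12: 120+50 = 170 > 150
    N29: 120+50 = 170 > 160
Round 2 — N12, N29 seize.
  N12 sheds 170 L/s: no online neighbours, lost.
  N29 sheds 170 L/s: no online neighbours, lost.
No further seizures.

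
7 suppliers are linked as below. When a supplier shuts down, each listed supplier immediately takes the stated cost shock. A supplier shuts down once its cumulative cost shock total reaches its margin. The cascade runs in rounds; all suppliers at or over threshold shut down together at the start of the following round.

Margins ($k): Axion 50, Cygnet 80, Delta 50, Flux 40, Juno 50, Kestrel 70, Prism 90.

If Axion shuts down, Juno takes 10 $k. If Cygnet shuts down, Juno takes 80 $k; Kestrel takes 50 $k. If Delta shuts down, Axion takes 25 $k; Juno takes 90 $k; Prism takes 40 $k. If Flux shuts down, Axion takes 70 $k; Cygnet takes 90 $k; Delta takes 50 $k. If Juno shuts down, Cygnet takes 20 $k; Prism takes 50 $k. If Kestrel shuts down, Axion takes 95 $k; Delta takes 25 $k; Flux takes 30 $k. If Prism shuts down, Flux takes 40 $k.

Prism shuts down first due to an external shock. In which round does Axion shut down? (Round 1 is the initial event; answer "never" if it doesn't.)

Round 1 — Prism shuts down (initial).
  Flux: +40 → 40 ≥ 40
Round 2 — Flux shuts down.
  Axion: +70 → 70 ≥ 50
  Cygnet: +90 → 90 ≥ 80
  Delta: +50 → 50 ≥ 50
Round 3 — Axion, Cygnet, Delta shut down.
  Juno: +10+80+90 → 180 ≥ 50
  Kestrel: +50 → 50 < 70
Round 4 — Juno shuts down.
No further shutdowns.

3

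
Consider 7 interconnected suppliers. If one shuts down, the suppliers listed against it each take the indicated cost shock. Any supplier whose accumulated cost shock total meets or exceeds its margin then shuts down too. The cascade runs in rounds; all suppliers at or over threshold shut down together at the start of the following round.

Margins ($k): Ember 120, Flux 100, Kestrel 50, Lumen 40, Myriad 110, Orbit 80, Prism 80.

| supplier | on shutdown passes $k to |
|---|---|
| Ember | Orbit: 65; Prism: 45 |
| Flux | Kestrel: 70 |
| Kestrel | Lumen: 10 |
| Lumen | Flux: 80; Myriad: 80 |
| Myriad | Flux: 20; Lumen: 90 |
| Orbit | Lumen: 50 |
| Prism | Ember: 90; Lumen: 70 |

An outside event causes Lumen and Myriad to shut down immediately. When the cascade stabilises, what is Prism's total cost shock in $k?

Round 1 — Lumen, Myriad shut down (initial).
  Flux: +80+20 → 100 ≥ 100
Round 2 — Flux shuts down.
  Kestrel: +70 → 70 ≥ 50
Round 3 — Kestrel shuts down.
No further shutdowns.

0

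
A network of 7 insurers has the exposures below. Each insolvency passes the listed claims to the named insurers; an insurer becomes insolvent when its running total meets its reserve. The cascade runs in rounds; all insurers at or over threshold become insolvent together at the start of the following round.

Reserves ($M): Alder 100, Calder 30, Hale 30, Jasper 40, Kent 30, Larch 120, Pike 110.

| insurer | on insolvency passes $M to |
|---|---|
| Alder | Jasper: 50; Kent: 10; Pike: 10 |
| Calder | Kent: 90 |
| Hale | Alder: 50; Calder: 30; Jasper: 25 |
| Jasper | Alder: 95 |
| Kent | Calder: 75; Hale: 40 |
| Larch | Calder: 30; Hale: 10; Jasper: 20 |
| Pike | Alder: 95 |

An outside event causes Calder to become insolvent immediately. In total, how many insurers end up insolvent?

Round 1 — Calder becomes insolvent (initial).
  Kent: +90 → 90 ≥ 30
Round 2 — Kent becomes insolvent.
  Hale: +40 → 40 ≥ 30
Round 3 — Hale becomes insolvent.
  Alder: +50 → 50 < 100
  Jasper: +25 → 25 < 40
No further insolvencies.

3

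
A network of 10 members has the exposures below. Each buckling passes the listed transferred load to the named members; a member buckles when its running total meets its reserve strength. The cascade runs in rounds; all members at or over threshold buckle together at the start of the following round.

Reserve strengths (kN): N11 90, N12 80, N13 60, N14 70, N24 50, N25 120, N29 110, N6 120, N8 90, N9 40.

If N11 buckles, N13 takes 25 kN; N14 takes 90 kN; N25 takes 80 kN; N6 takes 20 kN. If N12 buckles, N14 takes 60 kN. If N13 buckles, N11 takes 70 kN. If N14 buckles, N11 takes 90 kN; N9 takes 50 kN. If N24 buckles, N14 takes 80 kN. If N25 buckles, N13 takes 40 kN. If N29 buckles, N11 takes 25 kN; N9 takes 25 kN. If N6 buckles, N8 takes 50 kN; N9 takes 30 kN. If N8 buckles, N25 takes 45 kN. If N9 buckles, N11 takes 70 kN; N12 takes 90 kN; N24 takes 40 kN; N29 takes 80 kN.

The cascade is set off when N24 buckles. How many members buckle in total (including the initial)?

5

Round 1 — N24 buckles (initial).
  N14: +80 → 80 ≥ 70
Round 2 — N14 buckles.
  N11: +90 → 90 ≥ 90
  N9: +50 → 50 ≥ 40
Round 3 — N11, N9 buckle.
  N12: +90 → 90 ≥ 80
  N13: +25 → 25 < 60
  N25: +80 → 80 < 120
  N29: +80 → 80 < 110
  N6: +20 → 20 < 120
Round 4 — N12 buckles.
No further bucklings.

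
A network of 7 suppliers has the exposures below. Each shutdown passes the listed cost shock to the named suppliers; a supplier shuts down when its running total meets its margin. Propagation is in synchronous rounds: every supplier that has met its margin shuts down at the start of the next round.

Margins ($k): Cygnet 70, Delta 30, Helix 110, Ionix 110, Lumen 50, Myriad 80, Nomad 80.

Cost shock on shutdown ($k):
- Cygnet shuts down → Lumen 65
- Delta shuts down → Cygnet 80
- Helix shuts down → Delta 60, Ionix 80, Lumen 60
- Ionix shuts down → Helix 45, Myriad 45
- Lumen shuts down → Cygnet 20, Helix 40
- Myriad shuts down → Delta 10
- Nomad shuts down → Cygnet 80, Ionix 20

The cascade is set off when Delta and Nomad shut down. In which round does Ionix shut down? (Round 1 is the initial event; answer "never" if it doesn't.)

Round 1 — Delta, Nomad shut down (initial).
  Cygnet: +80+80 → 160 ≥ 70
  Ionix: +20 → 20 < 110
Round 2 — Cygnet shuts down.
  Lumen: +65 → 65 ≥ 50
Round 3 — Lumen shuts down.
  Helix: +40 → 40 < 110
No further shutdowns.

never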